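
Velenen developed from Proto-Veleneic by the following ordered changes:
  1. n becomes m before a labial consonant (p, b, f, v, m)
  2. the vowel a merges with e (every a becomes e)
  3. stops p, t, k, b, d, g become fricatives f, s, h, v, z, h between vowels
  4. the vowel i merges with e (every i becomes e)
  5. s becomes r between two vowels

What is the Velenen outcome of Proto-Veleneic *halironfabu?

Velenen: start from *halironfabu.
  rule 1 (nasal place assimilation): halironfabu → haliromfabu
  rule 2 (vowel merger): haliromfabu → heliromfebu
  rule 3 (intervocalic lenition): heliromfebu → heliromfevu
  rule 4 (vowel merger): heliromfevu → heleromfevu
  rule 5: no change — heleromfevu
  ⇒ Velenen heleromfevu

heleromfevu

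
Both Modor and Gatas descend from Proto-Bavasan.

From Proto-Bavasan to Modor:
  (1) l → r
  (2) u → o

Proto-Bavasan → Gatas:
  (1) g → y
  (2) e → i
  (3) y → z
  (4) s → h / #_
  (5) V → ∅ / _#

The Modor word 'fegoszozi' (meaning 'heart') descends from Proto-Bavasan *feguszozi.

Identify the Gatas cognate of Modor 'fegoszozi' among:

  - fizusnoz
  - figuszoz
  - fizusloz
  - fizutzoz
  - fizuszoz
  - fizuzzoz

fizuszoz

Gatas: *feguszozi
  feguszozi → feyuszozi   [unconditioned shift]
  feyuszozi → fiyuszozi   [vowel merger]
  fiyuszozi → fizuszozi   [unconditioned shift]
  fizuszozi (rule 4 does not apply)
  fizuszozi → fizuszoz   [apocope]
  giving Gatas fizuszoz.
The other candidates each miss or misapply at least one Gatas change.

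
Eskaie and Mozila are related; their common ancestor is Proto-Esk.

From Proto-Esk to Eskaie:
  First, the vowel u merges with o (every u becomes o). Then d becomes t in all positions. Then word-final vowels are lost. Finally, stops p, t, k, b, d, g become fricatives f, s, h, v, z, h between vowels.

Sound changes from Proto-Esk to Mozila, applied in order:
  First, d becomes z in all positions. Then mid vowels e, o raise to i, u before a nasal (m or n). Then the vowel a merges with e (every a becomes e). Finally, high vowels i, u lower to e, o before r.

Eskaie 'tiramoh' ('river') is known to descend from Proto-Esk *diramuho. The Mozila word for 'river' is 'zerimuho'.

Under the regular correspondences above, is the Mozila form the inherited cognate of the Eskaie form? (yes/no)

no

Derive the expected Mozila reflex of *diramuho:
Mozila: *diramuho
  diramuho → ziramuho   [unconditioned shift]
  ziramuho (rule 2 does not apply)
  ziramuho → ziremuho   [vowel merger]
  ziremuho → zeremuho   [pre-rhotic lowering]
  giving Mozila zeremuho.
The regular Mozila reflex would be 'zeremuho', but the attested form is 'zerimuho'. The correspondence is irregular, so they are not cognates (the Mozila form has a different source).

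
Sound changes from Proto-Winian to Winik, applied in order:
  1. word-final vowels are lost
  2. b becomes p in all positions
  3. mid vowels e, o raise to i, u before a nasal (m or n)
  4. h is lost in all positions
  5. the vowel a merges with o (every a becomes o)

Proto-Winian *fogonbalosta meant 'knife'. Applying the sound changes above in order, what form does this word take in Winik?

Winik: start from *fogonbalosta.
  rule 1 (apocope): fogonbalosta → fogonbalost
  rule 2 (unconditioned shift): fogonbalost → fogonpalost
  rule 3 (pre-nasal raising): fogonpalost → fogunpalost
  rule 4: no change — fogunpalost
  rule 5 (vowel merger): fogunpalost → fogunpolost
  ⇒ Winik fogunpolost

fogunpolost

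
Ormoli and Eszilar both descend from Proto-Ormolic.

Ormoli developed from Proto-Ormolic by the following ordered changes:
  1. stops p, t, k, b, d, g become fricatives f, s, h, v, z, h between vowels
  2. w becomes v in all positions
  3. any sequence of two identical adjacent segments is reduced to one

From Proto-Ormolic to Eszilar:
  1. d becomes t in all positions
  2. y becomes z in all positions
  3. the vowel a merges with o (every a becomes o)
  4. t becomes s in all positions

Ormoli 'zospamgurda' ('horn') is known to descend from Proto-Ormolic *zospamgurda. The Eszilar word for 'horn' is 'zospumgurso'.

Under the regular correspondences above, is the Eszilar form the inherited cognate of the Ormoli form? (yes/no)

no

Derive the expected Eszilar reflex of *zospamgurda:
Eszilar: *zospamgurda > zospamgurta > zospomgurto > zospomgurso  (by unconditioned shift, vowel merger, unconditioned shift)
The regular Eszilar reflex would be 'zospomgurso', but the attested form is 'zospumgurso'. The correspondence is irregular, so they are not cognates (the Eszilar form has a different source).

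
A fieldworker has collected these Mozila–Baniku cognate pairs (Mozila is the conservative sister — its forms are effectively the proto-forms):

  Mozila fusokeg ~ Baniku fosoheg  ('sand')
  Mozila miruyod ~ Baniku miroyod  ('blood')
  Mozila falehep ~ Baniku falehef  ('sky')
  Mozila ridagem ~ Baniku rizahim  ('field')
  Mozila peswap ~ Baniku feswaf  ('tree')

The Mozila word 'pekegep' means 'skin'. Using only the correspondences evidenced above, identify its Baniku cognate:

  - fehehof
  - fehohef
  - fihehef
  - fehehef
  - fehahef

fehehef

peswap ~ feswaf — Mozila p corresponds to Baniku f word-initially before a front vowel.
fusokeg ~ fosoheg — Mozila k corresponds to Baniku h between vowels (before a front vowel).
ridagem ~ rizahim — Mozila g corresponds to Baniku h between vowels (before a front vowel).
falehep ~ falehef, peswap ~ feswaf — Mozila p corresponds to Baniku f word-finally.
Applying these to Mozila 'pekegep':
  pekegep → fekegep   (p→f word-initially before a front vowel)
  fekegep → fehegep   (k→h between vowels (before a front vowel))
  fehegep → fehehep   (g→h between vowels (before a front vowel))
  fehehep → fehehef   (p→f word-finally)
So the Baniku cognate is 'fehehef'.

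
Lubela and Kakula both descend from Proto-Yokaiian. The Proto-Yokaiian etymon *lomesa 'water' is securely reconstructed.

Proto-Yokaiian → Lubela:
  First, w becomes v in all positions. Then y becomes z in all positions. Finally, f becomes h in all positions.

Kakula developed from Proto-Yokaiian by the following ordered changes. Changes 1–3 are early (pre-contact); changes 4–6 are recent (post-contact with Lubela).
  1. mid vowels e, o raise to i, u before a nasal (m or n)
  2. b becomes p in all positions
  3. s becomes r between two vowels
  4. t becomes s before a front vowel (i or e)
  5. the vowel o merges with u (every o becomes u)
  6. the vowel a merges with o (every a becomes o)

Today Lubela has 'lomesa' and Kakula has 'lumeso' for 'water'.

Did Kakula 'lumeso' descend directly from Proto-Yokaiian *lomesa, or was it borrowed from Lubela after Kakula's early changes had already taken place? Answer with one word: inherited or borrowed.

borrowed

If inherited, *lomesa would pass through all of Kakula's changes:
Kakula: start from *lomesa.
  rule 1 (pre-nasal raising): lomesa → lumesa
  rule 2: no change — lumesa
  rule 3 (rhotacism): lumesa → lumera
  rule 4: no change — lumera
  rule 5: no change — lumera
  rule 6 (vowel merger): lumera → lumero
  ⇒ Kakula lumero
If borrowed from Lubela 'lomesa' after the early changes, it would undergo only the recent ones:
  rule 4 (palatalisation): no change (lomesa)
  rule 5 (vowel merger): lomesa → lumesa
  rule 6 (vowel merger): lumesa → lumeso
  ⇒ as a loan: lumeso
Kakula 'lumeso' matches the loan outcome 'lumeso', not the inherited 'lumero' — it skipped the early Kakula changes, so it was borrowed from Lubela.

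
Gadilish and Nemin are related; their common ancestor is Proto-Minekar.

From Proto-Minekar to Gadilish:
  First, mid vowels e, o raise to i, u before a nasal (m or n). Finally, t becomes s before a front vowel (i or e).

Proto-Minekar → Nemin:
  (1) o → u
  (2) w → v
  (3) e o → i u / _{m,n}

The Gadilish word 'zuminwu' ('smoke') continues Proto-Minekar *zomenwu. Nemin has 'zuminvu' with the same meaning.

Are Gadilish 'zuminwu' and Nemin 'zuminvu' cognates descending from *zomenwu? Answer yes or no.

yes

Derive the expected Nemin reflex of *zomenwu:
Nemin: start from *zomenwu.
  rule 1 (vowel merger): zomenwu → zumenwu
  rule 2 (unconditioned shift): zumenwu → zumenvu
  rule 3 (pre-nasal raising): zumenvu → zuminvu
  ⇒ Nemin zuminvu
Nemin 'zuminvu' matches the regular reflex exactly, so the pair is cognate.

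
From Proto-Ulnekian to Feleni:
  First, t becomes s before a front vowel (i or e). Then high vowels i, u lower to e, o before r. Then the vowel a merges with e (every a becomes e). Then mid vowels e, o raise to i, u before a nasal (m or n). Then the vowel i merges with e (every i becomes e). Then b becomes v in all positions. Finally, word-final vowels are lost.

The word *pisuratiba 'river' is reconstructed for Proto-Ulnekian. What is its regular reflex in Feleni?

Feleni: *pisuratiba
  pisuratiba → pisurasiba   [palatalisation]
  pisurasiba → pisorasiba   [pre-rhotic lowering]
  pisorasiba → pisoresibe   [vowel merger]
  pisoresibe (rule 4 does not apply)
  pisoresibe → pesoresebe   [vowel merger]
  pesoresebe → pesoreseve   [unconditioned shift]
  pesoreseve → pesoresev   [apocope]
  giving Feleni pesoresev.

pesoresev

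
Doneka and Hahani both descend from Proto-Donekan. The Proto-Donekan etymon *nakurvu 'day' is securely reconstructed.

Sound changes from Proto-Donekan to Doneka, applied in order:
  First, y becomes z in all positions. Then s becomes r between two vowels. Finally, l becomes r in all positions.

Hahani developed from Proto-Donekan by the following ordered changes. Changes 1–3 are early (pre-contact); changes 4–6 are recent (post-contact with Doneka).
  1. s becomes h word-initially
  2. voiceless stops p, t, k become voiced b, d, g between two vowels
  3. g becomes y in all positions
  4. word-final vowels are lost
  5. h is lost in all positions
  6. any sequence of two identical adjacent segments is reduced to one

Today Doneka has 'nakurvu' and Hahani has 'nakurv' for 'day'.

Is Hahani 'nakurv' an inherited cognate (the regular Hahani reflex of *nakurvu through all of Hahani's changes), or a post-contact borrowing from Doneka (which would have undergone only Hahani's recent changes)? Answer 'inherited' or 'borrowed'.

If inherited, *nakurvu would pass through all of Hahani's changes:
Hahani: *nakurvu
  nakurvu (rule 1 does not apply)
  nakurvu → nagurvu   [intervocalic voicing]
  nagurvu → nayurvu   [unconditioned shift]
  nayurvu → nayurv   [apocope]
  nayurv (rule 5 does not apply)
  nayurv (rule 6 does not apply)
  giving Hahani nayurv.
If borrowed from Doneka 'nakurvu' after the early changes, it would undergo only the recent ones:
  rule 4 (apocope): nakurvu → nakurv
  rule 5 (h-loss): no change (nakurv)
  rule 6 (degemination): no change (nakurv)
  ⇒ as a loan: nakurv
Hahani 'nakurv' matches the loan outcome 'nakurv', not the inherited 'nayurv' — it skipped the early Hahani changes, so it was borrowed from Doneka.

borrowed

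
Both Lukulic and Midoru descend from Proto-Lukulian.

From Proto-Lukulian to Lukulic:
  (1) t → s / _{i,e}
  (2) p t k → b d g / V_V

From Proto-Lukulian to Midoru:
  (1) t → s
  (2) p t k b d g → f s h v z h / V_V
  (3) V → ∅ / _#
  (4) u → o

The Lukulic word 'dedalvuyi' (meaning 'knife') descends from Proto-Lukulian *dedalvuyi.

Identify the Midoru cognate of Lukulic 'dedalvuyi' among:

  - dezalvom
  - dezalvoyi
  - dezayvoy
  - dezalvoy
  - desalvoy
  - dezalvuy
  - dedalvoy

Midoru: *dedalvuyi
  dedalvuyi (rule 1 does not apply)
  dedalvuyi → dezalvuyi   [intervocalic lenition]
  dezalvuyi → dezalvuy   [apocope]
  dezalvuy → dezalvoy   [vowel merger]
  giving Midoru dezalvoy.
Among the options, 'dezalvoy' alone shows every Midoru change applied in order.

dezalvoy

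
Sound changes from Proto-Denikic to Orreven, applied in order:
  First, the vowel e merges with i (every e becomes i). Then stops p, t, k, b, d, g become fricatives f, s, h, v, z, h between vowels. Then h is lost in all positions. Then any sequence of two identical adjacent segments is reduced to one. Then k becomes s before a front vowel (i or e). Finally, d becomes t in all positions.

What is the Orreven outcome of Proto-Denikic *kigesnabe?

Orreven: start from *kigesnabe.
  rule 1 (vowel merger): kigesnabe → kigisnabi
  rule 2 (intervocalic lenition): kigisnabi → kihisnavi
  rule 3 (h-loss): kihisnavi → kiisnavi
  rule 4 (degemination): kiisnavi → kisnavi
  rule 5 (palatalisation): kisnavi → sisnavi
  rule 6: no change — sisnavi
  ⇒ Orreven sisnavi

sisnavi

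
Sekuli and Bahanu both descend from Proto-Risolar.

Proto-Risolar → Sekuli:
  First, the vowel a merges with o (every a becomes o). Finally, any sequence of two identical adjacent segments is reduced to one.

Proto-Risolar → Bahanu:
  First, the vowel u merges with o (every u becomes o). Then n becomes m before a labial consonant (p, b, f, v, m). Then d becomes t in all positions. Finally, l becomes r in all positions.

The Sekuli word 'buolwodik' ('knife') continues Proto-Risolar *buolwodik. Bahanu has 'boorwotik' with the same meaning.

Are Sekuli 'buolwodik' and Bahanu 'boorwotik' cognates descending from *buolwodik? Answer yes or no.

yes

Derive the expected Bahanu reflex of *buolwodik:
Bahanu: *buolwodik > boolwodik > boolwotik > boorwotik  (by vowel merger, unconditioned shift, unconditioned shift)
Bahanu 'boorwotik' matches the regular reflex exactly, so the pair is cognate.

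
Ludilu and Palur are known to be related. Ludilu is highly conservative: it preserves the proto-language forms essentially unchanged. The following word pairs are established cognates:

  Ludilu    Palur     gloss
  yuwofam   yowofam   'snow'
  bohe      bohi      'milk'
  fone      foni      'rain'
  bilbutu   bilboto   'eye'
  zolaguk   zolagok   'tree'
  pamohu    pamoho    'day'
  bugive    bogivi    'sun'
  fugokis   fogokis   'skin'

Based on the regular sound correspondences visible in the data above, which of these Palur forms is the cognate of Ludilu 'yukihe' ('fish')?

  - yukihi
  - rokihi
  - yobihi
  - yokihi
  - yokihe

yokihi

yuwofam ~ yowofam, bilbutu ~ bilboto — Ludilu u corresponds to Palur o after a consonant, before a consonant other than r, m, n, p, b, f, v.
bohe ~ bohi, fone ~ foni — Ludilu e corresponds to Palur i word-finally.
Applying these to Ludilu 'yukihe':
  yukihe → yokihe   (u→o after a consonant, before a consonant other than r, m, n, p, b, f, v)
  yokihe → yokihi   (e→i word-finally)
So the Palur cognate is 'yokihi'.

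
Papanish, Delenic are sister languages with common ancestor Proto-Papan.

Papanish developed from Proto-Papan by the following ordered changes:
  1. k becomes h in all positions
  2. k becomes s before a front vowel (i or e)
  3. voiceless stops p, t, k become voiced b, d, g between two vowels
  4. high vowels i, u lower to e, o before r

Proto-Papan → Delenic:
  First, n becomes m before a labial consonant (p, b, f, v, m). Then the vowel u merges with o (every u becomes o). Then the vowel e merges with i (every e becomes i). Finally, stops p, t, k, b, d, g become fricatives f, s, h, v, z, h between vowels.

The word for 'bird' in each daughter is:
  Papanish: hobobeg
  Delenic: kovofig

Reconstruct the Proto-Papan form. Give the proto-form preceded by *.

*kobopeg

Position 6: Papanish has e, Delenic has i. Taking the neighbouring segments as reconstructed: Papanish e can only go back to *e; Delenic i could go back to *e or *i — the one source consistent with every daughter is *e.
Position 1: Papanish has h, Delenic has k. Delenic preserves k here (none of its changes turn any other segment into k), so the proto-segment is *k.
Verify the candidate proto-form against each daughter:
Papanish: *kobopeg
  kobopeg → hobopeg   [unconditioned shift]
  hobopeg (rule 2 does not apply)
  hobopeg → hobobeg   [intervocalic voicing]
  hobobeg (rule 4 does not apply)
  giving Papanish hobobeg.
Delenic: *kobopeg
  kobopeg (rule 1 does not apply)
  kobopeg (rule 2 does not apply)
  kobopeg → kobopig   [vowel merger]
  kobopig → kovofig   [intervocalic lenition]
  giving Delenic kovofig.
*kobopeg is the unique common source.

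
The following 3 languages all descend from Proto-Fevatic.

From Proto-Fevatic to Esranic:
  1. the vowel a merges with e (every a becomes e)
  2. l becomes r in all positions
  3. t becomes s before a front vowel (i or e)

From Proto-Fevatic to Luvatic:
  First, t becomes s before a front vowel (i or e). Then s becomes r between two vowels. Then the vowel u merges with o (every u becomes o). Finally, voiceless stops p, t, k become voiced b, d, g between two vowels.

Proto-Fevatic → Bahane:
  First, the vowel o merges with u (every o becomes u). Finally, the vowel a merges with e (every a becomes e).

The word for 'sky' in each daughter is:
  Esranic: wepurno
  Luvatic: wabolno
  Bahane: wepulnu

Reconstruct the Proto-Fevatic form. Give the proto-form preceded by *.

Position 5: Esranic has r, Luvatic has l, Bahane has l. Luvatic preserves l here (none of its changes turn any other segment into l), so the proto-segment is *l.
Position 4: Esranic has u, Luvatic has o, Bahane has u. Esranic preserves u here (none of its changes turn any other segment into u), so the proto-segment is *u.
Continuing position by position gives *wapulno; check it forward:
Esranic: start from *wapulno.
  rule 1 (vowel merger): wapulno → wepulno
  rule 2 (unconditioned shift): wepulno → wepurno
  rule 3: no change — wepurno
  ⇒ Esranic wepurno
Luvatic: start from *wapulno.
  rule 1: no change — wapulno
  rule 2: no change — wapulno
  rule 3 (vowel merger): wapulno → wapolno
  rule 4 (intervocalic voicing): wapolno → wabolno
  ⇒ Luvatic wabolno
Bahane: *wapulno > wapulnu > wepulnu  (by vowel merger, vowel merger)
*wapulno is the unique common source.

*wapulno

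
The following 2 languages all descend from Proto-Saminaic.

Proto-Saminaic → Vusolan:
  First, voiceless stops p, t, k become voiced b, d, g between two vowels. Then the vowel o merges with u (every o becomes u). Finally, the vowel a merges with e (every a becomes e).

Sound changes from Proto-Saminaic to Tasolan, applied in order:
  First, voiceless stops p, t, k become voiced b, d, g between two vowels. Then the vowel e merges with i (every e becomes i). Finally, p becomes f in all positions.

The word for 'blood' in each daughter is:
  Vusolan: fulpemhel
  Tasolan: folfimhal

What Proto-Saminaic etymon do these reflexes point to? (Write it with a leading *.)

*folpemhal

Position 8: Vusolan has e, Tasolan has a. Tasolan preserves a here (none of its changes turn any other segment into a), so the proto-segment is *a.
Position 4: Vusolan has p, Tasolan has f. Vusolan preserves p here (none of its changes turn any other segment into p), so the proto-segment is *p.
Position 2: Vusolan has u, Tasolan has o. Tasolan preserves o here (none of its changes turn any other segment into o), so the proto-segment is *o.
This points to *folpemhal. Verify forward in each daughter:
Vusolan: start from *folpemhal.
  rule 1: no change — folpemhal
  rule 2 (vowel merger): folpemhal → fulpemhal
  rule 3 (vowel merger): fulpemhal → fulpemhel
  ⇒ Vusolan fulpemhel
Tasolan: *folpemhal
  folpemhal (rule 1 does not apply)
  folpemhal → folpimhal   [vowel merger]
  folpimhal → folfimhal   [unconditioned shift]
  giving Tasolan folfimhal.
*folpemhal is the unique common source.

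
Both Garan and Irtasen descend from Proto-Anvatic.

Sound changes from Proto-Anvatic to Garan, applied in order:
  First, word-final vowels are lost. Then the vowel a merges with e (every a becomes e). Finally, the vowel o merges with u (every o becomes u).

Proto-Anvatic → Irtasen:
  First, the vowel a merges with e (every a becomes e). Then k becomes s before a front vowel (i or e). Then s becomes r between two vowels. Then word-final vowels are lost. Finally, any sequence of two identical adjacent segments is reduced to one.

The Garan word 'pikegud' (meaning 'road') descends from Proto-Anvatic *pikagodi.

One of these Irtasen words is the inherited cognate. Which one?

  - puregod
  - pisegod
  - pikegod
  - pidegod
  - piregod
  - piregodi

Irtasen: *pikagodi
  pikagodi → pikegodi   [vowel merger]
  pikegodi → pisegodi   [palatalisation]
  pisegodi → piregodi   [rhotacism]
  piregodi → piregod   [apocope]
  piregod (rule 5 does not apply)
  giving Irtasen piregod.
Among the options, 'piregod' alone shows every Irtasen change applied in order.

piregod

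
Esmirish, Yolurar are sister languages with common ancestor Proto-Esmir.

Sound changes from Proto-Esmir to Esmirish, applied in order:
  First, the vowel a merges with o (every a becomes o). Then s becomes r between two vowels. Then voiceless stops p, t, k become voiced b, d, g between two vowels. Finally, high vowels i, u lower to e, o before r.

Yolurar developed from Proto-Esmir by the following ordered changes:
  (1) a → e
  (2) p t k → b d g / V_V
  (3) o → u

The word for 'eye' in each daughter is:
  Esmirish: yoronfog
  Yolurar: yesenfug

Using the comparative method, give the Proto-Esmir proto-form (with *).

*yasanfog

Position 2: Esmirish has o, Yolurar has e. Taking the neighbouring segments as reconstructed: Esmirish o could go back to *a or *o or *u; Yolurar e could go back to *a or *e — the one source consistent with every daughter is *a.
Position 3: Esmirish has r, Yolurar has s. Yolurar preserves s here (none of its changes turn any other segment into s), so the proto-segment is *s.
Position 7: Esmirish has o, Yolurar has u. Taking the neighbouring segments as reconstructed: Esmirish o could go back to *a or *o; Yolurar u could go back to *o or *u — the one source consistent with every daughter is *o.
Continuing position by position gives *yasanfog; check it forward:
Esmirish: *yasanfog
  yasanfog → yosonfog   [vowel merger]
  yosonfog → yoronfog   [rhotacism]
  yoronfog (rule 3 does not apply)
  yoronfog (rule 4 does not apply)
  giving Esmirish yoronfog.
Yolurar: start from *yasanfog.
  rule 1 (vowel merger): yasanfog → yesenfog
  rule 2: no change — yesenfog
  rule 3 (vowel merger): yesenfog → yesenfug
  ⇒ Yolurar yesenfug
*yasanfog is the unique common source.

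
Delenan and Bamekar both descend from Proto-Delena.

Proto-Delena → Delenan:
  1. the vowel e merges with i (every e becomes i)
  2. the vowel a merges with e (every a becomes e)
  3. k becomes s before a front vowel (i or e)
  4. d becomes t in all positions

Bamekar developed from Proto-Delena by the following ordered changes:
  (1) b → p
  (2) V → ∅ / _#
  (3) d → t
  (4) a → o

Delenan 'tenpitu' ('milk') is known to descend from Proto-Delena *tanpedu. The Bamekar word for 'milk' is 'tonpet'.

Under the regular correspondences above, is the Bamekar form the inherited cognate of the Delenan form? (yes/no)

yes

Derive the expected Bamekar reflex of *tanpedu:
Bamekar: start from *tanpedu.
  rule 1: no change — tanpedu
  rule 2 (apocope): tanpedu → tanped
  rule 3 (unconditioned shift): tanped → tanpet
  rule 4 (vowel merger): tanpet → tonpet
  ⇒ Bamekar tonpet
Bamekar 'tonpet' matches the regular reflex exactly, so the pair is cognate.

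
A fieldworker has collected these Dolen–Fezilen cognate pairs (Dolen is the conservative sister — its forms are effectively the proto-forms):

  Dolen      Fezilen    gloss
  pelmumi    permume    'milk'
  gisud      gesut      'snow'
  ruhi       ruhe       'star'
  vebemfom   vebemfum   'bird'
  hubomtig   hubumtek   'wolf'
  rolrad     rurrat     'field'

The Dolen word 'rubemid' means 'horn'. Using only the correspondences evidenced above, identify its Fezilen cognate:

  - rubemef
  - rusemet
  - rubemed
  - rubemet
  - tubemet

gisud ~ gesut, hubomtig ~ hubumtek — Dolen i corresponds to Fezilen e after a consonant, before a consonant other than r, m, n, p, b, f, v.
gisud ~ gesut, rolrad ~ rurrat — Dolen d corresponds to Fezilen t word-finally.
Applying these to Dolen 'rubemid':
  rubemid → rubemed   (i→e after a consonant, before a consonant other than r, m, n, p, b, f, v)
  rubemed → rubemet   (d→t word-finally)
So the Fezilen cognate is 'rubemet'.

rubemet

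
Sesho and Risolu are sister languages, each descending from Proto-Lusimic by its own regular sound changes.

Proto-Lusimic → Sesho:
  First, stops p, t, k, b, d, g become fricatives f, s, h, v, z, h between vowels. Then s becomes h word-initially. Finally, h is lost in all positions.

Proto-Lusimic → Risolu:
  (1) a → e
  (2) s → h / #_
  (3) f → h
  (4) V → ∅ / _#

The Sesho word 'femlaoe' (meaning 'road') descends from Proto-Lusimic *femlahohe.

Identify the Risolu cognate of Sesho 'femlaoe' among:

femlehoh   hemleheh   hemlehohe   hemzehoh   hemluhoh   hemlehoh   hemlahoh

Risolu: start from *femlahohe.
  rule 1 (vowel merger): femlahohe → femlehohe
  rule 2: no change — femlehohe
  rule 3 (unconditioned shift): femlehohe → hemlehohe
  rule 4 (apocope): hemlehohe → hemlehoh
  ⇒ Risolu hemlehoh
Only 'hemlehoh' matches the regular Risolu development of *femlahohe.

hemlehoh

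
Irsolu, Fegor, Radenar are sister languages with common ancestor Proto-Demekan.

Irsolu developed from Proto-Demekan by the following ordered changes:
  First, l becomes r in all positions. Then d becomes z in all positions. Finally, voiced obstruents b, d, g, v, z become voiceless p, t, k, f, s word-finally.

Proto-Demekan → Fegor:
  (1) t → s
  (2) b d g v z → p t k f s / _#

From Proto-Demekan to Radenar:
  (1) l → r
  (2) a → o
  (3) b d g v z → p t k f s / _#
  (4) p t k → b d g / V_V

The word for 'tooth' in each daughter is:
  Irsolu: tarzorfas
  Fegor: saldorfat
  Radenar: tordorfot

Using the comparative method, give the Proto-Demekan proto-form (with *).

Position 4: Irsolu has z, Fegor has d, Radenar has d. Fegor preserves d here (none of its changes turn any other segment into d), so the proto-segment is *d.
Position 3: Irsolu has r, Fegor has l, Radenar has r. Fegor preserves l here (none of its changes turn any other segment into l), so the proto-segment is *l.
Verify the candidate proto-form against each daughter:
Irsolu: *taldorfad
  taldorfad → tardorfad   [unconditioned shift]
  tardorfad → tarzorfaz   [unconditioned shift]
  tarzorfaz → tarzorfas   [final devoicing]
  giving Irsolu tarzorfas.
Fegor: start from *taldorfad.
  rule 1 (unconditioned shift): taldorfad → saldorfad
  rule 2 (final devoicing): saldorfad → saldorfat
  ⇒ Fegor saldorfat
Radenar: start from *taldorfad.
  rule 1 (unconditioned shift): taldorfad → tardorfad
  rule 2 (vowel merger): tardorfad → tordorfod
  rule 3 (final devoicing): tordorfod → tordorfot
  rule 4: no change — tordorfot
  ⇒ Radenar tordorfot
No other proto-form is consistent with every reflex, so the reconstruction is *taldorfad.

*taldorfad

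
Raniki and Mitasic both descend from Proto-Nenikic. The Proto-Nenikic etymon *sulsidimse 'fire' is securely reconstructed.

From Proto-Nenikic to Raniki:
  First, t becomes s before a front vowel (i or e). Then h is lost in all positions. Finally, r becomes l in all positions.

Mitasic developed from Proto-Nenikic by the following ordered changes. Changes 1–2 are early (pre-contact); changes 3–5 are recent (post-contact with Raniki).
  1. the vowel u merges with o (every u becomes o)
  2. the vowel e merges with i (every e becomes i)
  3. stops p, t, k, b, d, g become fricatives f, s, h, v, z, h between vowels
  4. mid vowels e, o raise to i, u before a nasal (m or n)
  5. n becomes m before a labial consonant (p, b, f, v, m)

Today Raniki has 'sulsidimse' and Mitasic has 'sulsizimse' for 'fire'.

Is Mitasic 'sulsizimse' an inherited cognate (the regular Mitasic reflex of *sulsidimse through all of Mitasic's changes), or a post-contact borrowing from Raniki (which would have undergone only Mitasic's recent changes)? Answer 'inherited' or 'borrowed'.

borrowed

If inherited, *sulsidimse would pass through all of Mitasic's changes:
Mitasic: start from *sulsidimse.
  rule 1 (vowel merger): sulsidimse → solsidimse
  rule 2 (vowel merger): solsidimse → solsidimsi
  rule 3 (intervocalic lenition): solsidimsi → solsizimsi
  rule 4: no change — solsizimsi
  rule 5: no change — solsizimsi
  ⇒ Mitasic solsizimsi
If borrowed from Raniki 'sulsidimse' after the early changes, it would undergo only the recent ones:
  rule 3 (intervocalic lenition): sulsidimse → sulsizimse
  rule 4 (pre-nasal raising): no change (sulsizimse)
  rule 5 (nasal place assimilation): no change (sulsizimse)
  ⇒ as a loan: sulsizimse
Mitasic 'sulsizimse' matches the loan outcome 'sulsizimse', not the inherited 'solsizimsi' — it skipped the early Mitasic changes, so it was borrowed from Raniki.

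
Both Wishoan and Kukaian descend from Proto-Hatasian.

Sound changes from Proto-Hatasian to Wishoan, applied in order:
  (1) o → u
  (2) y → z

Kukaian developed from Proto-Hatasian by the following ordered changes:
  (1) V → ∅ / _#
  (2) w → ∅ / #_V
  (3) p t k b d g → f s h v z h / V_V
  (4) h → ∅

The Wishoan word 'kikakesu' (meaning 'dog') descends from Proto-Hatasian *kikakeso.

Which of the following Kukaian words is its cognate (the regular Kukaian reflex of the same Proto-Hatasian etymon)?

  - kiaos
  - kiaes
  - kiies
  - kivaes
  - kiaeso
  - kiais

kiaes

Kukaian: *kikakeso > kikakes > kihahes > kiaes  (by apocope, intervocalic lenition, h-loss)
Only 'kiaes' matches the regular Kukaian development of *kikakeso.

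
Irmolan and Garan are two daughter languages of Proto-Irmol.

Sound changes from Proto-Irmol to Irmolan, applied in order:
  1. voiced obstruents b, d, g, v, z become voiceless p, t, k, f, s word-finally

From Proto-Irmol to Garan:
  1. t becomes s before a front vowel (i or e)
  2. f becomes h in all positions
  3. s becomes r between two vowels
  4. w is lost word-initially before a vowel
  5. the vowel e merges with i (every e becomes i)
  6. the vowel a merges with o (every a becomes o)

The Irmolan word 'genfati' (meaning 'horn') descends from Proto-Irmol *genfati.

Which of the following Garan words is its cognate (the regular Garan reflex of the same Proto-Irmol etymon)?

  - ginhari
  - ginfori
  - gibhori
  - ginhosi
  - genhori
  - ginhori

Garan: *genfati > genfasi > genhasi > genhari > ginhari > ginhori  (by palatalisation, unconditioned shift, rhotacism, vowel merger, vowel merger)
Only 'ginhori' matches the regular Garan development of *genfati.

ginhori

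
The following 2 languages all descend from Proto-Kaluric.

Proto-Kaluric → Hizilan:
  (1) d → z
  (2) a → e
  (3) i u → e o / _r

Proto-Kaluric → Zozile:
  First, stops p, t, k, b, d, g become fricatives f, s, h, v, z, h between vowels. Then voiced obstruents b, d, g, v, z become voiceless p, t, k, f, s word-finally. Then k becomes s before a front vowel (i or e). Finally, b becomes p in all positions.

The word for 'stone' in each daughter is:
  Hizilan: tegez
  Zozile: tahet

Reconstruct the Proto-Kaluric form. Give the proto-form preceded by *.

Position 5: Hizilan has z, Zozile has t. Taking the neighbouring segments as reconstructed: Hizilan z could go back to *d or *z; Zozile t could go back to *t or *d — the one source consistent with every daughter is *d.
Position 2: Hizilan has e, Zozile has a. Zozile preserves a here (none of its changes turn any other segment into a), so the proto-segment is *a.
Continuing position by position gives *taged; check it forward:
Hizilan: *taged
  taged → tagez   [unconditioned shift]
  tagez → tegez   [vowel merger]
  tegez (rule 3 does not apply)
  giving Hizilan tegez.
Zozile: *taged
  taged → tahed   [intervocalic lenition]
  tahed → tahet   [final devoicing]
  tahet (rule 3 does not apply)
  tahet (rule 4 does not apply)
  giving Zozile tahet.
*taged is the unique common source.

*taged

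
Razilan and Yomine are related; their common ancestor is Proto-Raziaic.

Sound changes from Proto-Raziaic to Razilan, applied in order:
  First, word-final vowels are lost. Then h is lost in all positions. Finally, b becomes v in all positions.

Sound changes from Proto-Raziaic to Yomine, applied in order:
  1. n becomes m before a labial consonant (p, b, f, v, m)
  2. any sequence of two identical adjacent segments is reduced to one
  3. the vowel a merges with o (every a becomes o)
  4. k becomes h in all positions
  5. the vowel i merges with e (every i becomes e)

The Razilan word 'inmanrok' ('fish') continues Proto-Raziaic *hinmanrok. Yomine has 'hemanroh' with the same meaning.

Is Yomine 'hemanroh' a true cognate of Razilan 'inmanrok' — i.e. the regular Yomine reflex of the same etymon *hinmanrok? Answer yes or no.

Derive the expected Yomine reflex of *hinmanrok:
Yomine: start from *hinmanrok.
  rule 1 (nasal place assimilation): hinmanrok → himmanrok
  rule 2 (degemination): himmanrok → himanrok
  rule 3 (vowel merger): himanrok → himonrok
  rule 4 (unconditioned shift): himonrok → himonroh
  rule 5 (vowel merger): himonroh → hemonroh
  ⇒ Yomine hemonroh
The regular Yomine reflex would be 'hemonroh', but the attested form is 'hemanroh'. The correspondence is irregular, so they are not cognates (the Yomine form has a different source).

no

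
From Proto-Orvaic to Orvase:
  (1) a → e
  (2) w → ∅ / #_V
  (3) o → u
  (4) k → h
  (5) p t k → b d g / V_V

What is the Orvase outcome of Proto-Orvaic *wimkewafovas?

imhewefuves

Orvase: start from *wimkewafovas.
  rule 1 (vowel merger): wimkewafovas → wimkewefoves
  rule 2 (glide loss): wimkewefoves → imkewefoves
  rule 3 (vowel merger): imkewefoves → imkewefuves
  rule 4 (unconditioned shift): imkewefuves → imhewefuves
  rule 5: no change — imhewefuves
  ⇒ Orvase imhewefuves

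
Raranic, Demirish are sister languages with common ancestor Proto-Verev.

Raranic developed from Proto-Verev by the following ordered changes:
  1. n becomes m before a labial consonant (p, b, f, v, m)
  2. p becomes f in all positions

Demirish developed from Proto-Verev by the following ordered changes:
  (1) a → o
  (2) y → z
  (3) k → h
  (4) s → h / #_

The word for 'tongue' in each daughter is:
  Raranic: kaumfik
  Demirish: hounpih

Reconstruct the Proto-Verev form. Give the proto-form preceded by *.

*kaunpik

Position 7: Raranic has k, Demirish has h. Raranic preserves k here (none of its changes turn any other segment into k), so the proto-segment is *k.
Position 2: Raranic has a, Demirish has o. Raranic preserves a here (none of its changes turn any other segment into a), so the proto-segment is *a.
Verify the candidate proto-form against each daughter:
Raranic: *kaunpik
  kaunpik → kaumpik   [nasal place assimilation]
  kaumpik → kaumfik   [unconditioned shift]
  giving Raranic kaumfik.
Demirish: *kaunpik
  kaunpik → kounpik   [vowel merger]
  kounpik (rule 2 does not apply)
  kounpik → hounpih   [unconditioned shift]
  hounpih (rule 4 does not apply)
  giving Demirish hounpih.
No other proto-form is consistent with every reflex, so the reconstruction is *kaunpik.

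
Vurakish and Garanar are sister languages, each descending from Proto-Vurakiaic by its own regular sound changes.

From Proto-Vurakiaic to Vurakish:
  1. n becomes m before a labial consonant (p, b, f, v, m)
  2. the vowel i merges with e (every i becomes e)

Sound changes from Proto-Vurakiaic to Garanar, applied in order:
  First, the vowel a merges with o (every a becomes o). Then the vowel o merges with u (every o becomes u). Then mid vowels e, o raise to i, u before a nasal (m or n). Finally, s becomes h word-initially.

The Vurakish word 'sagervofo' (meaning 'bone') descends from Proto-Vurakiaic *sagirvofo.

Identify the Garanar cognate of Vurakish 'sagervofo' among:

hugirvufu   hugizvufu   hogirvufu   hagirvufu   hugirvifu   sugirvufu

hugirvufu

Garanar: *sagirvofo > sogirvofo > sugirvufu > hugirvufu  (by vowel merger, vowel merger, debuccalisation)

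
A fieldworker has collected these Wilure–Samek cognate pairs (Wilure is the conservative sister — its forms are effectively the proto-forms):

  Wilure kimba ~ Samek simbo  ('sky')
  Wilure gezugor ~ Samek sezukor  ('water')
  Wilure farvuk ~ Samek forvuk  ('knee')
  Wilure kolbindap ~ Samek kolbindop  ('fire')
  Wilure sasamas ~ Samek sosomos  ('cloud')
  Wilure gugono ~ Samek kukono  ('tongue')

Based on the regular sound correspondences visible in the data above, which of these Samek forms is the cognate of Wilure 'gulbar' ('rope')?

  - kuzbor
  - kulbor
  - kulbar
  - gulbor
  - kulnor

kulbor

gugono ~ kukono — Wilure g corresponds to Samek k word-initially before a back vowel.
farvuk ~ forvuk — Wilure a corresponds to Samek o after a consonant, before r.
Applying these to Wilure 'gulbar':
  gulbar → kulbar   (g→k word-initially before a back vowel)
  kulbar → kulbor   (a→o after a consonant, before r)
So the Samek cognate is 'kulbor'.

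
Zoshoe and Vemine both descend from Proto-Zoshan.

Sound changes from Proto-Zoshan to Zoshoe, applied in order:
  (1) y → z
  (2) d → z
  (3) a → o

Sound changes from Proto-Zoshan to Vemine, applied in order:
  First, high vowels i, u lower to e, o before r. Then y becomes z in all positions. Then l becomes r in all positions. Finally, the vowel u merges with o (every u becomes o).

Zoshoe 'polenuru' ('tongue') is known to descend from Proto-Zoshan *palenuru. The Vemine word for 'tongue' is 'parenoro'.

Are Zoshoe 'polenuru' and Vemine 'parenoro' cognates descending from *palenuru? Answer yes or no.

Derive the expected Vemine reflex of *palenuru:
Vemine: *palenuru
  palenuru → palenoru   [pre-rhotic lowering]
  palenoru (rule 2 does not apply)
  palenoru → parenoru   [unconditioned shift]
  parenoru → parenoro   [vowel merger]
  giving Vemine parenoro.
Vemine 'parenoro' matches the regular reflex exactly, so the pair is cognate.

yes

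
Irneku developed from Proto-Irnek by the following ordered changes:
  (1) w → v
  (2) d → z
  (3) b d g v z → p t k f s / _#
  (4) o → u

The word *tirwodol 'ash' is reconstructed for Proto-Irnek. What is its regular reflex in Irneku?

Irneku: start from *tirwodol.
  rule 1 (unconditioned shift): tirwodol → tirvodol
  rule 2 (unconditioned shift): tirvodol → tirvozol
  rule 3: no change — tirvozol
  rule 4 (vowel merger): tirvozol → tirvuzul
  ⇒ Irneku tirvuzul

tirvuzul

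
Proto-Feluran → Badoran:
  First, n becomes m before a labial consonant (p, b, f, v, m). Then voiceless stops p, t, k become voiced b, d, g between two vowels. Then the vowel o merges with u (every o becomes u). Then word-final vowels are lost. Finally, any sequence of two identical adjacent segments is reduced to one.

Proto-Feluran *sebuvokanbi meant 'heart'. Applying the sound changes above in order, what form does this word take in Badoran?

sebuvugamb

Badoran: *sebuvokanbi
  sebuvokanbi → sebuvokambi   [nasal place assimilation]
  sebuvokambi → sebuvogambi   [intervocalic voicing]
  sebuvogambi → sebuvugambi   [vowel merger]
  sebuvugambi → sebuvugamb   [apocope]
  sebuvugamb (rule 5 does not apply)
  giving Badoran sebuvugamb.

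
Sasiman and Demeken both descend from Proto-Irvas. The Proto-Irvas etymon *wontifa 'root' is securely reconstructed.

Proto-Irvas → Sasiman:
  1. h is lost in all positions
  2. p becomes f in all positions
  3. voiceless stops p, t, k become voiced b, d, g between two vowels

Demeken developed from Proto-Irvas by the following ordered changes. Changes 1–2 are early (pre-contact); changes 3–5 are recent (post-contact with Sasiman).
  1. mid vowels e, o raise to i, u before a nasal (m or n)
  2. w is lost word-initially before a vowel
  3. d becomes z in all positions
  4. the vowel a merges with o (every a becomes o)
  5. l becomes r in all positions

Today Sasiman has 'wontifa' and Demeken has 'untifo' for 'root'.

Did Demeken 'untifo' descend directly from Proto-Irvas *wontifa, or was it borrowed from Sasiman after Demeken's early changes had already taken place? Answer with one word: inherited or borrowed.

If inherited, *wontifa would pass through all of Demeken's changes:
Demeken: *wontifa
  wontifa → wuntifa   [pre-nasal raising]
  wuntifa → untifa   [glide loss]
  untifa (rule 3 does not apply)
  untifa → untifo   [vowel merger]
  untifo (rule 5 does not apply)
  giving Demeken untifo.
If borrowed from Sasiman 'wontifa' after the early changes, it would undergo only the recent ones:
  rule 3 (unconditioned shift): no change (wontifa)
  rule 4 (vowel merger): wontifa → wontifo
  rule 5 (unconditioned shift): no change (wontifo)
  ⇒ as a loan: wontifo
Demeken 'untifo' matches the inherited outcome exactly, so it is an inherited cognate, not a loan.

inherited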